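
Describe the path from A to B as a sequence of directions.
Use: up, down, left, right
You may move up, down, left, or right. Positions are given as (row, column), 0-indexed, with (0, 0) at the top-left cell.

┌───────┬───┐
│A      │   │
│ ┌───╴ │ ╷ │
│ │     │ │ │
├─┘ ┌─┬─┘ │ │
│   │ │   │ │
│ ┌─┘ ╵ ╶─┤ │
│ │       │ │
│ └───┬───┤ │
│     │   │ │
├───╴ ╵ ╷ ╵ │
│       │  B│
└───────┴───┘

Finding the path and converting it to directions:
Path through cells: (0,0) → (0,1) → (0,2) → (0,3) → (1,3) → (1,2) → (1,1) → (2,1) → (2,0) → (3,0) → (4,0) → (4,1) → (4,2) → (5,2) → (5,3) → (4,3) → (4,4) → (5,4) → (5,5)
Directions: right, right, right, down, left, left, down, left, down, down, right, right, down, right, up, right, down, right

Solution:

┌───────┬───┐
│A → → ↓│   │
│ ┌───╴ │ ╷ │
│ │↓ ← ↲│ │ │
├─┘ ┌─┬─┘ │ │
│↓ ↲│ │   │ │
│ ┌─┘ ╵ ╶─┤ │
│↓│       │ │
│ └───┬───┤ │
│↳ → ↓│↱ ↓│ │
├───╴ ╵ ╷ ╵ │
│    ↳ ↑│↳ B│
└───────┴───┘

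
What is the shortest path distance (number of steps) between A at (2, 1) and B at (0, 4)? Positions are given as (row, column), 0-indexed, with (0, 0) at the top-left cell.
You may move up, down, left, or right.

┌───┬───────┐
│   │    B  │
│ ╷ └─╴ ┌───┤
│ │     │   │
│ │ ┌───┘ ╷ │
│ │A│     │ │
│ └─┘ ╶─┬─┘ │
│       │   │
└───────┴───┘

Finding path from (2, 1) to (0, 4):
Path: (2,1) → (1,1) → (1,2) → (1,3) → (0,3) → (0,4)
Distance: 5 steps

Solution:

┌───┬───────┐
│   │  ↱ B  │
│ ╷ └─╴ ┌───┤
│ │↱ → ↑│   │
│ │ ┌───┘ ╷ │
│ │A│     │ │
│ └─┘ ╶─┬─┘ │
│       │   │
└───────┴───┘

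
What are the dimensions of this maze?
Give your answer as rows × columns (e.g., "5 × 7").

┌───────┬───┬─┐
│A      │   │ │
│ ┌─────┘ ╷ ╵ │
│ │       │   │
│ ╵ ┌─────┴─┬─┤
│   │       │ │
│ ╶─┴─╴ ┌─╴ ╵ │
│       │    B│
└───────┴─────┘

Counting the maze dimensions:
Rows (vertical): 4
Columns (horizontal): 7
Dimensions: 4 × 7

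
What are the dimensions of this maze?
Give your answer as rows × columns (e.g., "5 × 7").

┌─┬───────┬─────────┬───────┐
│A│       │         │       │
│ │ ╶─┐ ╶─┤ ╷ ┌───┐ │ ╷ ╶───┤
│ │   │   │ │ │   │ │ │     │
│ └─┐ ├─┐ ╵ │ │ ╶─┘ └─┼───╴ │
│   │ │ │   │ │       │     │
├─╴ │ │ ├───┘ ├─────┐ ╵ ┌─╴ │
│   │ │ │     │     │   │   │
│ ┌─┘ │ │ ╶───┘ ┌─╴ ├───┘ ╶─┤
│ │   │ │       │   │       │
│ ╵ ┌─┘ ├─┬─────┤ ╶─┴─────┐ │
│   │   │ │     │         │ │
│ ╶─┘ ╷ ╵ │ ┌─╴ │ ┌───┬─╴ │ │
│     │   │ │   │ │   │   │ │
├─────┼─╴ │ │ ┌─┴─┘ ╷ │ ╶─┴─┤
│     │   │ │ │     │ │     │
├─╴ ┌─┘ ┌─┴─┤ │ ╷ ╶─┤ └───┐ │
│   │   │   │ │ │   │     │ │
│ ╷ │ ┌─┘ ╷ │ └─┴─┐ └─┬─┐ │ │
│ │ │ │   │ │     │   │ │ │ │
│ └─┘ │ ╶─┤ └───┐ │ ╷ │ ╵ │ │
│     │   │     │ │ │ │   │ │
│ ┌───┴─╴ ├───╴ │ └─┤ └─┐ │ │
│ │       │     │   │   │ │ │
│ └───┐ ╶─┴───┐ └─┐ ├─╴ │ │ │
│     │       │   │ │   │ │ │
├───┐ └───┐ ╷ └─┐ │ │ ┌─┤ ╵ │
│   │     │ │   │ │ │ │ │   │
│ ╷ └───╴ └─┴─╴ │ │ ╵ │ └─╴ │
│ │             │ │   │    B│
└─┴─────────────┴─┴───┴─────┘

Counting the maze dimensions:
Rows (vertical): 15
Columns (horizontal): 14
Dimensions: 15 × 14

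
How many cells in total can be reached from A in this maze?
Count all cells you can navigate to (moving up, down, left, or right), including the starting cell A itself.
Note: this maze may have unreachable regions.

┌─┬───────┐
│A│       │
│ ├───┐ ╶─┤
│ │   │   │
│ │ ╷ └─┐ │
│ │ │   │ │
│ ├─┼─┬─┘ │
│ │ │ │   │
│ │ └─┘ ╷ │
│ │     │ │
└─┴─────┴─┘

Using BFS/flood-fill to find all reachable cells from A:
Maze size: 5 × 5 = 25 total cells
20 cell(s) are walled off and cannot be reached from A.
Reachable cells: 5

Reachable region (· marks reachable cells):

┌─┬───────┐
│A│       │
│ ├───┐ ╶─┤
│·│   │   │
│ │ ╷ └─┐ │
│·│ │   │ │
│ ├─┼─┬─┘ │
│·│ │ │   │
│ │ └─┘ ╷ │
│·│     │ │
└─┴─────┴─┘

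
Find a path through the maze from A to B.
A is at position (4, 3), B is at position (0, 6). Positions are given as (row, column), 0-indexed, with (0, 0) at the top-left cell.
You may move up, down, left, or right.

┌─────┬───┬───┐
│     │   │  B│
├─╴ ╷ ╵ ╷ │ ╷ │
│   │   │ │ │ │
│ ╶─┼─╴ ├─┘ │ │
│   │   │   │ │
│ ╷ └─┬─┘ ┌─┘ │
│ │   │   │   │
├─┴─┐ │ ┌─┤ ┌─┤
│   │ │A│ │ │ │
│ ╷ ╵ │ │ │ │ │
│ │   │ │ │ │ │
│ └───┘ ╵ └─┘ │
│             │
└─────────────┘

Finding the shortest path from (4, 3) to (0, 6):
Path length: 7 steps
Directions: up → right → up → right → up → up → right

Solution:

┌─────┬───┬───┐
│     │   │↱ B│
├─╴ ╷ ╵ ╷ │ ╷ │
│   │   │ │↑│ │
│ ╶─┼─╴ ├─┘ │ │
│   │   │↱ ↑│ │
│ ╷ └─┬─┘ ┌─┘ │
│ │   │↱ ↑│   │
├─┴─┐ │ ┌─┤ ┌─┤
│   │ │A│ │ │ │
│ ╷ ╵ │ │ │ │ │
│ │   │ │ │ │ │
│ └───┘ ╵ └─┘ │
│             │
└─────────────┘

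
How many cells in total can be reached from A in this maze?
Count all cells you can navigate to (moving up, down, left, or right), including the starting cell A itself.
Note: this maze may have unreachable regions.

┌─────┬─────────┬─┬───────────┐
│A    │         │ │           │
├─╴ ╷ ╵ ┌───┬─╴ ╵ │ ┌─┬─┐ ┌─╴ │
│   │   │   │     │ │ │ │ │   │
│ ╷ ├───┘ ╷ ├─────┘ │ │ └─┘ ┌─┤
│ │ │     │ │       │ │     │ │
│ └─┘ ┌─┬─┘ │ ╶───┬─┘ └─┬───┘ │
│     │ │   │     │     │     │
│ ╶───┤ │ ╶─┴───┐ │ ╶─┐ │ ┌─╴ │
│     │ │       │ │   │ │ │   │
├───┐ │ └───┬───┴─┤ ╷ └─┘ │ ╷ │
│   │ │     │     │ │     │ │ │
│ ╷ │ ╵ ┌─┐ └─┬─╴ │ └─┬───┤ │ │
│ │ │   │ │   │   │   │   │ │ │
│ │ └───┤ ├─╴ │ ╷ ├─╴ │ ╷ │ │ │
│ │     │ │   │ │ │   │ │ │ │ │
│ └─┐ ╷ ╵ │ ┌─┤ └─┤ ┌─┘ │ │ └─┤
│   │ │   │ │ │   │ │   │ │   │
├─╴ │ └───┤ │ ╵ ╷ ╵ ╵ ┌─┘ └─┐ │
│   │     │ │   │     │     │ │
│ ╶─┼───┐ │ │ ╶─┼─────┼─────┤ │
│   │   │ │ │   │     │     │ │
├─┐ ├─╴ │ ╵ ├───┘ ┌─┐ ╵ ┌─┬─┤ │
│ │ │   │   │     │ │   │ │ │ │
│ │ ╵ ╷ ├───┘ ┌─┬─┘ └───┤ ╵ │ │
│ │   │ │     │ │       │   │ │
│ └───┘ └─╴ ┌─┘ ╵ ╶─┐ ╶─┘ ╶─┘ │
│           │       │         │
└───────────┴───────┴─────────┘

Using BFS/flood-fill to find all reachable cells from A:
Maze size: 14 × 15 = 210 total cells
104 cell(s) are walled off and cannot be reached from A.
Reachable cells: 106

Reachable region (· marks reachable cells):

┌─────┬─────────┬─┬───────────┐
│A · ·│· · · · ·│·│           │
├─╴ ╷ ╵ ┌───┬─╴ ╵ │ ┌─┬─┐ ┌─╴ │
│· ·│· ·│· ·│· · ·│ │ │ │ │   │
│ ╷ ├───┘ ╷ ├─────┘ │ │ └─┘ ┌─┤
│·│·│· · ·│·│       │ │     │ │
│ └─┘ ┌─┬─┘ │ ╶───┬─┘ └─┬───┘ │
│· · ·│·│· ·│     │     │     │
│ ╶───┤ │ ╶─┴───┐ │ ╶─┐ │ ┌─╴ │
│· · ·│·│· · · ·│ │   │ │ │   │
├───┐ │ └───┬───┴─┤ ╷ └─┘ │ ╷ │
│· ·│·│· · ·│     │ │     │ │ │
│ ╷ │ ╵ ┌─┐ └─┬─╴ │ └─┬───┤ │ │
│·│·│· ·│·│· ·│   │   │   │ │ │
│ │ └───┤ ├─╴ │ ╷ ├─╴ │ ╷ │ │ │
│·│· · ·│·│· ·│ │ │   │ │ │ │ │
│ └─┐ ╷ ╵ │ ┌─┤ └─┤ ┌─┘ │ │ └─┤
│· ·│·│· ·│·│ │   │ │   │ │   │
├─╴ │ └───┤ │ ╵ ╷ ╵ ╵ ┌─┘ └─┐ │
│· ·│· · ·│·│   │     │     │ │
│ ╶─┼───┐ │ │ ╶─┼─────┼─────┤ │
│· ·│· ·│·│·│   │· · ·│· · ·│ │
├─┐ ├─╴ │ ╵ ├───┘ ┌─┐ ╵ ┌─┬─┤ │
│·│·│· ·│· ·│· · ·│ │· ·│ │ │ │
│ │ ╵ ╷ ├───┘ ┌─┬─┘ └───┤ ╵ │ │
│·│· ·│·│· · ·│ │       │   │ │
│ └───┘ └─╴ ┌─┘ ╵ ╶─┐ ╶─┘ ╶─┘ │
│· · · · · ·│       │         │
└───────────┴───────┴─────────┘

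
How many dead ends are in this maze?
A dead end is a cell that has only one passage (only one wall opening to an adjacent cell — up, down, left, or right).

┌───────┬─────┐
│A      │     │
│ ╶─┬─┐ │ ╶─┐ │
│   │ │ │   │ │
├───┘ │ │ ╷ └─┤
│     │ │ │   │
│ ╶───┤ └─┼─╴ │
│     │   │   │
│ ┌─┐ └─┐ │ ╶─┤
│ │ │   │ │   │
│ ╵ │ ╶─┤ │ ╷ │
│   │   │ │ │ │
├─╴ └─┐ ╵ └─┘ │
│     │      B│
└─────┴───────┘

Checking each cell for number of passages:

Dead ends found at positions:
  (1, 1)
  (1, 2)
  (1, 6)
  (2, 4)
  (4, 1)
  (4, 3)
  (5, 5)
  (6, 0)
  (6, 2)
Total dead ends: 9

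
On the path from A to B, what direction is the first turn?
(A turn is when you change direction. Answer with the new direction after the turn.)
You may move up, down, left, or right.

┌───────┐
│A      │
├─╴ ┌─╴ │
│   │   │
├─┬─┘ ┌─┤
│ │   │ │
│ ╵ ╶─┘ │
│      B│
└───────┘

Directions: right, right, right, down, left, down, left, down, right, right
First turn direction: down

Solution:

┌───────┐
│A → → ↓│
├─╴ ┌─╴ │
│   │↓ ↲│
├─┬─┘ ┌─┤
│ │↓ ↲│ │
│ ╵ ╶─┘ │
│  ↳ → B│
└───────┘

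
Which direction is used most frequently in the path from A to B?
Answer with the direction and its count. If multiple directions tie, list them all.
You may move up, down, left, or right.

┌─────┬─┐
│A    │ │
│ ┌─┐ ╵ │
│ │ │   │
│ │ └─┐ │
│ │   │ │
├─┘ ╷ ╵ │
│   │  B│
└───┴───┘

Directions: right, right, down, right, down, down
Counts: {'right': 3, 'down': 3}
Most common: down and right (tied at 3 times each)

Solution:

┌─────┬─┐
│A → ↓│ │
│ ┌─┐ ╵ │
│ │ │↳ ↓│
│ │ └─┐ │
│ │   │↓│
├─┘ ╷ ╵ │
│   │  B│
└───┴───┘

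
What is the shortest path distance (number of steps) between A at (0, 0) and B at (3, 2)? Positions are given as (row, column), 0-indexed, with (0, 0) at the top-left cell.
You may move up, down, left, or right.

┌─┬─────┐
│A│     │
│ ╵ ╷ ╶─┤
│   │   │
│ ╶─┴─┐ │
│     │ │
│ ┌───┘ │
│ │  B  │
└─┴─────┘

Finding path from (0, 0) to (3, 2):
Path: (0,0) → (1,0) → (1,1) → (0,1) → (0,2) → (1,2) → (1,3) → (2,3) → (3,3) → (3,2)
Distance: 9 steps

Solution:

┌─┬─────┐
│A│↱ ↓  │
│ ╵ ╷ ╶─┤
│↳ ↑│↳ ↓│
│ ╶─┴─┐ │
│     │↓│
│ ┌───┘ │
│ │  B ↲│
└─┴─────┘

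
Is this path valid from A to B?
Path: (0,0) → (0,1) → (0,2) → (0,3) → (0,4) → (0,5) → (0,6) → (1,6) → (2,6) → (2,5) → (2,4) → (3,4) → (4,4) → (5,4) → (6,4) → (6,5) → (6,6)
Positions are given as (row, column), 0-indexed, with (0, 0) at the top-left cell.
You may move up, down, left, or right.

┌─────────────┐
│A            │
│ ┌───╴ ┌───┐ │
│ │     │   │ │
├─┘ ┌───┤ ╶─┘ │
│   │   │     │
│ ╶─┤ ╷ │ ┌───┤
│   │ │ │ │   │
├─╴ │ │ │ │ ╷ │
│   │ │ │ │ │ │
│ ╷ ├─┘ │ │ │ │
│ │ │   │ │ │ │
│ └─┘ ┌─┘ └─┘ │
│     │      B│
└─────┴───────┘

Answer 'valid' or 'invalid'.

Checking path validity:
Result: All consecutive moves are passable.

valid

Correct solution:

┌─────────────┐
│A → → → → → ↓│
│ ┌───╴ ┌───┐ │
│ │     │   │↓│
├─┘ ┌───┤ ╶─┘ │
│   │   │↓ ← ↲│
│ ╶─┤ ╷ │ ┌───┤
│   │ │ │↓│   │
├─╴ │ │ │ │ ╷ │
│   │ │ │↓│ │ │
│ ╷ ├─┘ │ │ │ │
│ │ │   │↓│ │ │
│ └─┘ ┌─┘ └─┘ │
│     │  ↳ → B│
└─────┴───────┘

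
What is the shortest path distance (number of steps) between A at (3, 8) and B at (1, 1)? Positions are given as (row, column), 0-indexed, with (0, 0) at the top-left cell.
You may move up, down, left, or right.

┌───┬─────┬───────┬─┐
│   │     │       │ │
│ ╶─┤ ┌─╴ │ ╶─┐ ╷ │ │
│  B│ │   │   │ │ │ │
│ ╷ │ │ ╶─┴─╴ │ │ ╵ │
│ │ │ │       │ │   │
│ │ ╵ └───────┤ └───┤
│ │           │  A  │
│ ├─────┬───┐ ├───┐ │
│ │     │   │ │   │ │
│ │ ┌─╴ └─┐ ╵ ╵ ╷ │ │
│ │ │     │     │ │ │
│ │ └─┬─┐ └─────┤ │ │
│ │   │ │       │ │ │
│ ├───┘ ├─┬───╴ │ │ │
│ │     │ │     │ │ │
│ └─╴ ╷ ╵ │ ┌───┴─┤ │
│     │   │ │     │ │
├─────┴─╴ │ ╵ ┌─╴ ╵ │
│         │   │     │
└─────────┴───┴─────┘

Finding path from (3, 8) to (1, 1):
Path: (3,8) → (3,7) → (2,7) → (1,7) → (0,7) → (0,6) → (0,5) → (1,5) → (1,6) → (2,6) → (2,5) → (2,4) → (2,3) → (1,3) → (1,4) → (0,4) → (0,3) → (0,2) → (1,2) → (2,2) → (3,2) → (3,1) → (2,1) → (1,1)
Distance: 23 steps

Solution:

┌───┬─────┬───────┬─┐
│   │↓ ← ↰│↓ ← ↰  │ │
│ ╶─┤ ┌─╴ │ ╶─┐ ╷ │ │
│  B│↓│↱ ↑│↳ ↓│↑│ │ │
│ ╷ │ │ ╶─┴─╴ │ │ ╵ │
│ │↑│↓│↑ ← ← ↲│↑│   │
│ │ ╵ └───────┤ └───┤
│ │↑ ↲        │↑ A  │
│ ├─────┬───┐ ├───┐ │
│ │     │   │ │   │ │
│ │ ┌─╴ └─┐ ╵ ╵ ╷ │ │
│ │ │     │     │ │ │
│ │ └─┬─┐ └─────┤ │ │
│ │   │ │       │ │ │
│ ├───┘ ├─┬───╴ │ │ │
│ │     │ │     │ │ │
│ └─╴ ╷ ╵ │ ┌───┴─┤ │
│     │   │ │     │ │
├─────┴─╴ │ ╵ ┌─╴ ╵ │
│         │   │     │
└─────────┴───┴─────┘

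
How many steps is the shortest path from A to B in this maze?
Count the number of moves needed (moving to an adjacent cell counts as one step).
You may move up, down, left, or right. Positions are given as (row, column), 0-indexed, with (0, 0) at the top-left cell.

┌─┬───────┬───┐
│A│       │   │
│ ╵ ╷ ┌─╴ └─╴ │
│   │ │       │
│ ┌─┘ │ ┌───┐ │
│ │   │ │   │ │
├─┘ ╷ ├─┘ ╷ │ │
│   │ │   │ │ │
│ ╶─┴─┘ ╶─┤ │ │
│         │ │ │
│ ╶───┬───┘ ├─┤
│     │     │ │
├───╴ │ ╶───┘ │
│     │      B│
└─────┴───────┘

Using BFS to find shortest path:
Start: (0, 0), End: (6, 6)
Path found:
(0,0) → (1,0) → (1,1) → (0,1) → (0,2) → (1,2) → (2,2) → (2,1) → (3,1) → (3,0) → (4,0) → (4,1) → (4,2) → (4,3) → (3,3) → (3,4) → (2,4) → (2,5) → (3,5) → (4,5) → (5,5) → (5,4) → (5,3) → (6,3) → (6,4) → (6,5) → (6,6)
Number of steps: 26

Solution:

┌─┬───────┬───┐
│A│↱ ↓    │   │
│ ╵ ╷ ┌─╴ └─╴ │
│↳ ↑│↓│       │
│ ┌─┘ │ ┌───┐ │
│ │↓ ↲│ │↱ ↓│ │
├─┘ ╷ ├─┘ ╷ │ │
│↓ ↲│ │↱ ↑│↓│ │
│ ╶─┴─┘ ╶─┤ │ │
│↳ → → ↑  │↓│ │
│ ╶───┬───┘ ├─┤
│     │↓ ← ↲│ │
├───╴ │ ╶───┘ │
│     │↳ → → B│
└─────┴───────┘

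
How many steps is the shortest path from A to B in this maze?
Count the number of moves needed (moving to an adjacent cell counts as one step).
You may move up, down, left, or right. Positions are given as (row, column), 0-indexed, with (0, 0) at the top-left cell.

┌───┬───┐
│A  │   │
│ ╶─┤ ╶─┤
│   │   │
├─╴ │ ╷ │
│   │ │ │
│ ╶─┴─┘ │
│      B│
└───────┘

Using BFS to find shortest path:
Start: (0, 0), End: (3, 3)
Path found:
(0,0) → (1,0) → (1,1) → (2,1) → (2,0) → (3,0) → (3,1) → (3,2) → (3,3)
Number of steps: 8

Solution:

┌───┬───┐
│A  │   │
│ ╶─┤ ╶─┤
│↳ ↓│   │
├─╴ │ ╷ │
│↓ ↲│ │ │
│ ╶─┴─┘ │
│↳ → → B│
└───────┘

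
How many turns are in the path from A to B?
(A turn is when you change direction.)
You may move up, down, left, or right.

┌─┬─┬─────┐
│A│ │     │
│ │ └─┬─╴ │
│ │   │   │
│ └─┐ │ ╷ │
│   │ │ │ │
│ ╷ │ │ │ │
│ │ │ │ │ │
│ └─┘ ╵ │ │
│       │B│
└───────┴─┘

Directions: down, down, down, down, right, right, right, up, up, up, right, down, down, down
Number of turns: 4

Solution:

┌─┬─┬─────┐
│A│ │     │
│ │ └─┬─╴ │
│↓│   │↱ ↓│
│ └─┐ │ ╷ │
│↓  │ │↑│↓│
│ ╷ │ │ │ │
│↓│ │ │↑│↓│
│ └─┘ ╵ │ │
│↳ → → ↑│B│
└───────┴─┘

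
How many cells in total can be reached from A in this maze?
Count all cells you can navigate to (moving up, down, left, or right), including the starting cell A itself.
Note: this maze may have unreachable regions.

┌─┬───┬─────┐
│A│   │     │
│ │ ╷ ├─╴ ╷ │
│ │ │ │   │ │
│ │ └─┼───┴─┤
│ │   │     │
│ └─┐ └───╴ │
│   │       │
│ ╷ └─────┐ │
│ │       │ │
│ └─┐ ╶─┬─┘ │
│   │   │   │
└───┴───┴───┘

Using BFS/flood-fill to find all reachable cells from A:
Maze size: 6 × 6 = 36 total cells
22 cell(s) are walled off and cannot be reached from A.
Reachable cells: 14

Reachable region (· marks reachable cells):

┌─┬───┬─────┐
│A│   │     │
│ │ ╷ ├─╴ ╷ │
│·│ │ │   │ │
│ │ └─┼───┴─┤
│·│   │     │
│ └─┐ └───╴ │
│· ·│       │
│ ╷ └─────┐ │
│·│· · · ·│ │
│ └─┐ ╶─┬─┘ │
│· ·│· ·│   │
└───┴───┴───┘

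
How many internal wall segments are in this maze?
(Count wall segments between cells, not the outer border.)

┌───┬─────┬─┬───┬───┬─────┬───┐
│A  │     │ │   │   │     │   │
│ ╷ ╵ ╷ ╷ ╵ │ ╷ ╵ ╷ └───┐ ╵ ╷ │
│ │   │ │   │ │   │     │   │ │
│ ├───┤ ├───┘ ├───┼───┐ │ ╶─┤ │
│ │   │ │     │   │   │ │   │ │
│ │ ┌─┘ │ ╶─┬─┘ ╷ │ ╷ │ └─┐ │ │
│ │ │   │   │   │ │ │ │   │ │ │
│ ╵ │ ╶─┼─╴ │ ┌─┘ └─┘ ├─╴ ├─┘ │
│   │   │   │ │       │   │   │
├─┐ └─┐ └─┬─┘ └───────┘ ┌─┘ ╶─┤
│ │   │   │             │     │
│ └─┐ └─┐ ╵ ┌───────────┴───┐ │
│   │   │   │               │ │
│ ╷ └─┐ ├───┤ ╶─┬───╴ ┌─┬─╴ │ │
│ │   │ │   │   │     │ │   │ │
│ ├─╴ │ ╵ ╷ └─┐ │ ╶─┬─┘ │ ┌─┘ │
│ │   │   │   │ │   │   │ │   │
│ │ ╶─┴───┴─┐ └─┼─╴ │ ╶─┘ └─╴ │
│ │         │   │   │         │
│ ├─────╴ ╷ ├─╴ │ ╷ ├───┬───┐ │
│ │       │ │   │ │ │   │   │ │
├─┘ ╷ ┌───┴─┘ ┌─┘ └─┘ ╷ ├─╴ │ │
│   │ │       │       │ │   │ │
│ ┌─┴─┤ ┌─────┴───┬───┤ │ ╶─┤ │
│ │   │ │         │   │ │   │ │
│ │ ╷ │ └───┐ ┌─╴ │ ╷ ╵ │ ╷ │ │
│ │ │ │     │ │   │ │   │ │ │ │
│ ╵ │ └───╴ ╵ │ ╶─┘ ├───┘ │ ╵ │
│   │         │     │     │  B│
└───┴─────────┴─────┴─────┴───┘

Counting internal wall segments:
Total internal walls: 196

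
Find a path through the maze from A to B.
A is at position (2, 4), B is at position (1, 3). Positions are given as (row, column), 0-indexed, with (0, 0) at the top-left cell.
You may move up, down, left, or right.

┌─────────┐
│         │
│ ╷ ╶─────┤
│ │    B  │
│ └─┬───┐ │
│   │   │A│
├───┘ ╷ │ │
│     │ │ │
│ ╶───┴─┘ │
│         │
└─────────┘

Finding the shortest path from (2, 4) to (1, 3):
Path length: 2 steps
Directions: up → left

Solution:

┌─────────┐
│         │
│ ╷ ╶─────┤
│ │    B ↰│
│ └─┬───┐ │
│   │   │A│
├───┘ ╷ │ │
│     │ │ │
│ ╶───┴─┘ │
│         │
└─────────┘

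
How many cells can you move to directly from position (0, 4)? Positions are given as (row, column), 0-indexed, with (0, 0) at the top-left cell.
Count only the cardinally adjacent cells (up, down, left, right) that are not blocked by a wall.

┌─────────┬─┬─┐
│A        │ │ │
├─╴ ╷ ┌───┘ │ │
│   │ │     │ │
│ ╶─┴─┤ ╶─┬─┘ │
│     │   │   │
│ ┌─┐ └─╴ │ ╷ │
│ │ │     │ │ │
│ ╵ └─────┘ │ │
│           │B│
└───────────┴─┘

Checking passable neighbors of (0, 4):
Neighbors: (0, 3)
Count: 1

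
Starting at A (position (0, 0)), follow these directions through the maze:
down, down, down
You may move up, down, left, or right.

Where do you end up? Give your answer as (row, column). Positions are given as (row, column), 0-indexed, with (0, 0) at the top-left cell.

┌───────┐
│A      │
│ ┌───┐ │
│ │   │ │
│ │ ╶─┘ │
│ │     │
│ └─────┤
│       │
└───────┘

Following directions step by step:
Start: (0, 0)
  down: (0, 0) → (1, 0)
  down: (1, 0) → (2, 0)
  down: (2, 0) → (3, 0)
Final position: (3, 0)

Path taken:

┌───────┐
│A      │
│ ┌───┐ │
│↓│   │ │
│ │ ╶─┘ │
│↓│     │
│ └─────┤
│B      │
└───────┘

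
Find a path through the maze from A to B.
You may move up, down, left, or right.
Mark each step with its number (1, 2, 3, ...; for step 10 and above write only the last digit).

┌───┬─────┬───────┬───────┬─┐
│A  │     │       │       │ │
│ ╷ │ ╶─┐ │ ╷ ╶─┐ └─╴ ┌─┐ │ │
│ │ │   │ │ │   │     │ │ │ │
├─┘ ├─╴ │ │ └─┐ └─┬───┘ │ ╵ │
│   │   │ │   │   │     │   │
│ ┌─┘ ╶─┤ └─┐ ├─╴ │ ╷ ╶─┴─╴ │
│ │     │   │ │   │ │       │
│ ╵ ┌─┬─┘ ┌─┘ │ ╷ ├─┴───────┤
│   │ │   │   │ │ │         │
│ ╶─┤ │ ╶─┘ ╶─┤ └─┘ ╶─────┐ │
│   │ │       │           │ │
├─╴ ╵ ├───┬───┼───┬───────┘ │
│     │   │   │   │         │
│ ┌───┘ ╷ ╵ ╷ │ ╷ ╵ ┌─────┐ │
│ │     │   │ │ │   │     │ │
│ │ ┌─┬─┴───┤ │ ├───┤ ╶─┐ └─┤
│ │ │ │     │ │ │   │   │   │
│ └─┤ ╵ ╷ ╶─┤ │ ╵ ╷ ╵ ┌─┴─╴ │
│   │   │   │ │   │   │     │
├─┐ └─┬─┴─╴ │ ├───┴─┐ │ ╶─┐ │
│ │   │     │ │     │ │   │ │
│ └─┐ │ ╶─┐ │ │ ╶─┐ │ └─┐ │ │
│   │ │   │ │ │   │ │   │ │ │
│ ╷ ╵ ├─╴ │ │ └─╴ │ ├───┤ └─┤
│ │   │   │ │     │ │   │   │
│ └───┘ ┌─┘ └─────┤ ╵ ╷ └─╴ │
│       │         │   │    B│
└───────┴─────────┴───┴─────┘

Finding the shortest path through the maze:
Path length: 80 steps
Directions: right → down → down → left → down → down → right → up → right → up → right → up → left → up → right → right → down → down → down → down → left → down → right → right → up → right → up → up → left → up → up → right → down → right → down → right → down → left → down → down → right → right → up → right → right → right → right → down → down → left → left → left → left → down → left → up → left → down → down → down → right → up → right → down → right → up → up → right → right → down → right → down → left → left → down → right → down → down → right → down

Solution:

┌───┬─────┬───────┬───────┬─┐
│A 1│4 5 6│1 2    │       │ │
│ ╷ │ ╶─┐ │ ╷ ╶─┐ └─╴ ┌─┐ │ │
│ │2│3 2│7│0│3 4│     │ │ │ │
├─┘ ├─╴ │ │ └─┐ └─┬───┘ │ ╵ │
│4 3│0 1│8│9 8│5 6│     │   │
│ ┌─┘ ╶─┤ └─┐ ├─╴ │ ╷ ╶─┴─╴ │
│5│8 9  │9  │7│8 7│ │       │
│ ╵ ┌─┬─┘ ┌─┘ │ ╷ ├─┴───────┤
│6 7│ │1 0│5 6│9│ │3 4 5 6 7│
│ ╶─┤ │ ╶─┘ ╶─┤ └─┘ ╶─────┐ │
│   │ │2 3 4  │0 1 2      │8│
├─╴ ╵ ├───┬───┼───┬───────┘ │
│     │   │   │7 6│3 2 1 0 9│
│ ┌───┘ ╷ ╵ ╷ │ ╷ ╵ ┌─────┐ │
│ │     │   │ │8│5 4│7 8 9│ │
│ │ ┌─┬─┴───┤ │ ├───┤ ╶─┐ └─┤
│ │ │ │     │ │9│2 3│6  │0 1│
│ └─┤ ╵ ╷ ╶─┤ │ ╵ ╷ ╵ ┌─┴─╴ │
│   │   │   │ │0 1│4 5│4 3 2│
├─┐ └─┬─┴─╴ │ ├───┴─┐ │ ╶─┐ │
│ │   │     │ │     │ │5 6│ │
│ └─┐ │ ╶─┐ │ │ ╶─┐ │ └─┐ │ │
│   │ │   │ │ │   │ │   │7│ │
│ ╷ ╵ ├─╴ │ │ └─╴ │ ├───┤ └─┤
│ │   │   │ │     │ │   │8 9│
│ └───┘ ┌─┘ └─────┤ ╵ ╷ └─╴ │
│       │         │   │    B│
└───────┴─────────┴───┴─────┘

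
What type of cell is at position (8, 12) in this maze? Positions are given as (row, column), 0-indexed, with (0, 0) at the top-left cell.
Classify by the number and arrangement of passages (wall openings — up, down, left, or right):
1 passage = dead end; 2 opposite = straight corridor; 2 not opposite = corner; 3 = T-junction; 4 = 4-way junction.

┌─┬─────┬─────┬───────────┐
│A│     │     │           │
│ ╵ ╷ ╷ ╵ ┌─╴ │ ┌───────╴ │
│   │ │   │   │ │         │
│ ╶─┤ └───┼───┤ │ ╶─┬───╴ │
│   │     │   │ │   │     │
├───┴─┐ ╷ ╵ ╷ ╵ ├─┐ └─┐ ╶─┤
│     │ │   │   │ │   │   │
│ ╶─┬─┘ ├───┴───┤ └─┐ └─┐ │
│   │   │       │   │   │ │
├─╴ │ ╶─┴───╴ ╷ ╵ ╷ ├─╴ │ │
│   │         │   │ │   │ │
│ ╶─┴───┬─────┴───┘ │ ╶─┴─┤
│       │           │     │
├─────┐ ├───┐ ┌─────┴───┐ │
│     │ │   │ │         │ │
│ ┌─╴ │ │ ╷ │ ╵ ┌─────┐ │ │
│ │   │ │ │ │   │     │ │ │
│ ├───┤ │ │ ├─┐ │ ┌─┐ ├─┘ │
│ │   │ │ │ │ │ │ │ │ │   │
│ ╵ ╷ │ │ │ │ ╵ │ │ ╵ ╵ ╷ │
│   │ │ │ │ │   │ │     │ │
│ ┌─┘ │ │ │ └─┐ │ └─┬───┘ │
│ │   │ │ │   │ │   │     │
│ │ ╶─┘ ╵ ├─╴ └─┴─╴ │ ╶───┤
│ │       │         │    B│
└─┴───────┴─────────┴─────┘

Checking cell at (8, 12):
Number of passages: 2
Cell type: straight corridor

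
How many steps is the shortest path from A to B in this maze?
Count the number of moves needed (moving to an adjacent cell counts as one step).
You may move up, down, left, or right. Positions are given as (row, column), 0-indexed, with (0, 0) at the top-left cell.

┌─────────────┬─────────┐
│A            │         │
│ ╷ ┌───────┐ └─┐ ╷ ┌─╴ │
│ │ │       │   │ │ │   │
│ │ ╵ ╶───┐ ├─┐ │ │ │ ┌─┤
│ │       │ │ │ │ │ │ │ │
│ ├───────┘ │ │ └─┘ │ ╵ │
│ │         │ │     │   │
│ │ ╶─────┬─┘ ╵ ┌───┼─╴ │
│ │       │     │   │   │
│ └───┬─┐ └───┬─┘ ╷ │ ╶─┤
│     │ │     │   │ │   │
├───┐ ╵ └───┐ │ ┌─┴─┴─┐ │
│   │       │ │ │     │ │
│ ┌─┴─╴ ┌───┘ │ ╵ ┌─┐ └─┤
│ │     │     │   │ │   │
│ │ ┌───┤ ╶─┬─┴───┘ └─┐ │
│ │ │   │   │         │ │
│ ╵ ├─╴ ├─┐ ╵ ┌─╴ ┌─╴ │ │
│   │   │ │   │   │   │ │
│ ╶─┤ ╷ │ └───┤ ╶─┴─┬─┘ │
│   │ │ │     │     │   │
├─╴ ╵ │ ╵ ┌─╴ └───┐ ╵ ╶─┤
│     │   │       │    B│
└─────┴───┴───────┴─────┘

Using BFS to find shortest path:
Start: (0, 0), End: (11, 11)
Path found:
(0,0) → (0,1) → (1,1) → (2,1) → (2,2) → (1,2) → (1,3) → (1,4) → (1,5) → (2,5) → (3,5) → (3,4) → (3,3) → (3,2) → (3,1) → (4,1) → (4,2) → (4,3) → (4,4) → (5,4) → (5,5) → (5,6) → (6,6) → (7,6) → (7,5) → (7,4) → (8,4) → (8,5) → (9,5) → (9,6) → (8,6) → (8,7) → (8,8) → (9,8) → (9,7) → (10,7) → (10,8) → (10,9) → (11,9) → (11,10) → (11,11)
Number of steps: 40

Solution:

┌─────────────┬─────────┐
│A ↓          │         │
│ ╷ ┌───────┐ └─┐ ╷ ┌─╴ │
│ │↓│↱ → → ↓│   │ │ │   │
│ │ ╵ ╶───┐ ├─┐ │ │ │ ┌─┤
│ │↳ ↑    │↓│ │ │ │ │ │ │
│ ├───────┘ │ │ └─┘ │ ╵ │
│ │↓ ← ← ← ↲│ │     │   │
│ │ ╶─────┬─┘ ╵ ┌───┼─╴ │
│ │↳ → → ↓│     │   │   │
│ └───┬─┐ └───┬─┘ ╷ │ ╶─┤
│     │ │↳ → ↓│   │ │   │
├───┐ ╵ └───┐ │ ┌─┴─┴─┐ │
│   │       │↓│ │     │ │
│ ┌─┴─╴ ┌───┘ │ ╵ ┌─┐ └─┤
│ │     │↓ ← ↲│   │ │   │
│ │ ┌───┤ ╶─┬─┴───┘ └─┐ │
│ │ │   │↳ ↓│↱ → ↓    │ │
│ ╵ ├─╴ ├─┐ ╵ ┌─╴ ┌─╴ │ │
│   │   │ │↳ ↑│↓ ↲│   │ │
│ ╶─┤ ╷ │ └───┤ ╶─┴─┬─┘ │
│   │ │ │     │↳ → ↓│   │
├─╴ ╵ │ ╵ ┌─╴ └───┐ ╵ ╶─┤
│     │   │       │↳ → B│
└─────┴───┴───────┴─────┘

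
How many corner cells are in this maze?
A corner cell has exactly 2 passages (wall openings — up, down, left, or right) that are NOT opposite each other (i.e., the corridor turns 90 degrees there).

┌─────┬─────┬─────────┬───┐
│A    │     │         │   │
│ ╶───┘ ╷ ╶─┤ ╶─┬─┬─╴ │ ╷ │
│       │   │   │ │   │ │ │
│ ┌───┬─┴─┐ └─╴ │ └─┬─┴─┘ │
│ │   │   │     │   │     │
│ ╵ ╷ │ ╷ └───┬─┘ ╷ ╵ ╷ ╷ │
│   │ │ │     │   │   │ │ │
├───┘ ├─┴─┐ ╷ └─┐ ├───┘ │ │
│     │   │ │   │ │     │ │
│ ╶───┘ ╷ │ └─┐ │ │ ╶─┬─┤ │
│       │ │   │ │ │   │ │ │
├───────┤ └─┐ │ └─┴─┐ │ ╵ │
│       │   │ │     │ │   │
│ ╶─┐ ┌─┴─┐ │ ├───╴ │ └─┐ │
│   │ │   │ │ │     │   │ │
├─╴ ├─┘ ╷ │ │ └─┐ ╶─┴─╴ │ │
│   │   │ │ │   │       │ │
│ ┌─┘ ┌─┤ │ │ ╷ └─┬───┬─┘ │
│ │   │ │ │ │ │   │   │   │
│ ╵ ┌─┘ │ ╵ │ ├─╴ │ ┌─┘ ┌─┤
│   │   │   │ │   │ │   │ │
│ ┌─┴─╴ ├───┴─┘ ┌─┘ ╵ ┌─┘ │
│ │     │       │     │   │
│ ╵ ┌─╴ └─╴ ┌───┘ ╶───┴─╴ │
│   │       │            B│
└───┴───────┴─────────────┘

Counting corner cells (2 non-opposite passages):
Total corners: 82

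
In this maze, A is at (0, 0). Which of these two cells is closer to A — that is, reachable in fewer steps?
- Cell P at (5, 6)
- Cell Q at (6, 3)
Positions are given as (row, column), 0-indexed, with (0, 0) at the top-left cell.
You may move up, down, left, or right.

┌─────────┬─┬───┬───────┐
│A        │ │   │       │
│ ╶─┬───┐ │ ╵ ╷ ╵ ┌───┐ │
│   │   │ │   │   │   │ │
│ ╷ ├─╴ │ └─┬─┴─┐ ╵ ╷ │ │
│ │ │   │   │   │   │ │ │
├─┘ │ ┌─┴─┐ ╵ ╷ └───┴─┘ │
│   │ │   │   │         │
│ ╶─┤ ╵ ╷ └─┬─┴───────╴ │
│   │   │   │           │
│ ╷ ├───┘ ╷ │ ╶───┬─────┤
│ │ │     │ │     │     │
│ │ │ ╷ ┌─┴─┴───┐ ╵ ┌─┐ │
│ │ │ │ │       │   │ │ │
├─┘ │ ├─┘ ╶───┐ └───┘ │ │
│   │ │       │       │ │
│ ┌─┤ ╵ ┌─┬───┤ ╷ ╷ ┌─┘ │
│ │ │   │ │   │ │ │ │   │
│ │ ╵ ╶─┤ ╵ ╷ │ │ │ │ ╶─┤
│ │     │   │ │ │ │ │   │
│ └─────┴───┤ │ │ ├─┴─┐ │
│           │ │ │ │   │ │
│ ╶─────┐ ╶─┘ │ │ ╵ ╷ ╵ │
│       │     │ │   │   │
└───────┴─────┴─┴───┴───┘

Shortest path A → P at (5, 6): 23 steps
Shortest path A → Q at (6, 3): 61 steps

P is closer (23 steps vs 61 steps).

Path to P:

┌─────────┬─┬───┬───────┐
│A → → → ↓│ │   │       │
│ ╶─┬───┐ │ ╵ ╷ ╵ ┌───┐ │
│   │   │↓│   │   │   │ │
│ ╷ ├─╴ │ └─┬─┴─┐ ╵ ╷ │ │
│ │ │   │↳ ↓│↱ ↓│   │ │ │
├─┘ │ ┌─┴─┐ ╵ ╷ └───┴─┘ │
│   │ │   │↳ ↑│↳ → → → ↓│
│ ╶─┤ ╵ ╷ └─┬─┴───────╴ │
│   │   │   │↓ ← ← ← ← ↲│
│ ╷ ├───┘ ╷ │ ╶───┬─────┤
│ │ │     │ │P    │     │
│ │ │ ╷ ┌─┴─┴───┐ ╵ ┌─┐ │
│ │ │ │ │       │   │ │ │
├─┘ │ ├─┘ ╶───┐ └───┘ │ │
│   │ │       │       │ │
│ ┌─┤ ╵ ┌─┬───┤ ╷ ╷ ┌─┘ │
│ │ │   │ │   │ │ │ │   │
│ │ ╵ ╶─┤ ╵ ╷ │ │ │ │ ╶─┤
│ │     │   │ │ │ │ │   │
│ └─────┴───┤ │ │ ├─┴─┐ │
│           │ │ │ │   │ │
│ ╶─────┐ ╶─┘ │ │ ╵ ╷ ╵ │
│       │     │ │   │   │
└───────┴─────┴─┴───┴───┘

Path to Q:

┌─────────┬─┬───┬───────┐
│A → → → ↓│ │   │       │
│ ╶─┬───┐ │ ╵ ╷ ╵ ┌───┐ │
│   │   │↓│   │   │   │ │
│ ╷ ├─╴ │ └─┬─┴─┐ ╵ ╷ │ │
│ │ │   │↳ ↓│↱ ↓│   │ │ │
├─┘ │ ┌─┴─┐ ╵ ╷ └───┴─┘ │
│   │ │   │↳ ↑│↳ → → → ↓│
│ ╶─┤ ╵ ╷ └─┬─┴───────╴ │
│   │   │   │↓ ← ← ← ← ↲│
│ ╷ ├───┘ ╷ │ ╶───┬─────┤
│ │ │↱ ↓  │ │↳ → ↓│↱ → ↓│
│ │ │ ╷ ┌─┴─┴───┐ ╵ ┌─┐ │
│ │ │↑│Q│↓ ← ← ↰│↳ ↑│ │↓│
├─┘ │ ├─┘ ╶───┐ └───┘ │ │
│   │↑│↓ ↲    │↑ ↰    │↓│
│ ┌─┤ ╵ ┌─┬───┤ ╷ ╷ ┌─┘ │
│ │ │↑ ↲│ │   │ │↑│ │↓ ↲│
│ │ ╵ ╶─┤ ╵ ╷ │ │ │ │ ╶─┤
│ │     │   │ │ │↑│ │↳ ↓│
│ └─────┴───┤ │ │ ├─┴─┐ │
│           │ │ │↑│↓ ↰│↓│
│ ╶─────┐ ╶─┘ │ │ ╵ ╷ ╵ │
│       │     │ │↑ ↲│↑ ↲│
└───────┴─────┴─┴───┴───┘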